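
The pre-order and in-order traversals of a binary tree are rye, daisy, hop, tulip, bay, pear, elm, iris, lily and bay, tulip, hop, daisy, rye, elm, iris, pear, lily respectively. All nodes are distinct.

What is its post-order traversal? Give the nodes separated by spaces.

bay tulip hop daisy iris elm lily pear rye

The first element of pre-order is the root; it splits in-order into left and right subtrees.
Root rye: left subtree has 4 nodes {bay, tulip, hop, daisy}, right has 4 {elm, iris, pear, lily}.
  Root daisy: left subtree has 3 nodes {bay, tulip, hop}, right has 0 { }.
    Root hop: left subtree has 2 nodes {bay, tulip}, right has 0 { }.
      Root tulip: left subtree has 1 node {bay}, right has 0 { }.
  Root pear: left subtree has 2 nodes {elm, iris}, right has 1 {lily}.
    Root elm: left subtree has 0 nodes { }, right has 1 {iris}.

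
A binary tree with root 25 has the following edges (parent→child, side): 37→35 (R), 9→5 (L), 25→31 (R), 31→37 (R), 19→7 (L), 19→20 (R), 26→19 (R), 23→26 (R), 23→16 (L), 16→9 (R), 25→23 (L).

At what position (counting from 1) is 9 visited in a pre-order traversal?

4

Pre-order visits the node, then its left subtree, then its right subtree.
Visit 25.
At 25: go left to 23.
  Visit 23.
  At 23: go left to 16.
    Visit 16.
    At 16: no left child.
    At 16: go right to 9.
      Visit 9.
      At 9: go left to 5.
        5 is a leaf — visit 5.
      At 9: no right child.
  At 23: go right to 26.
    Visit 26.
    At 26: no left child.
    At 26: go right to 19.
      Visit 19.
      At 19: go left to 7.
        7 is a leaf — visit 7.
      At 19: go right to 20.
        20 is a leaf — visit 20.
At 25: go right to 31.
  Visit 31.
  At 31: no left child.
  At 31: go right to 37.
    Visit 37.
    At 37: no left child.
    At 37: go right to 35.
      35 is a leaf — visit 35.
Full pre-order sequence: 25, 23, 16, 9, 5, 26, 19, 7, 20, 31, 37, 35.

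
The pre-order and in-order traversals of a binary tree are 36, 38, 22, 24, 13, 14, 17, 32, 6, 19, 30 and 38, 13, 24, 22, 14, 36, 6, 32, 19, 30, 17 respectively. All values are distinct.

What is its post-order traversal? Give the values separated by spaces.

The first element of pre-order is the root; it splits in-order into left and right subtrees.
Root 36: left subtree has 5 nodes {38, 13, 24, 22, 14}, right has 5 {6, 32, 19, 30, 17}.
  Root 38: left subtree has 0 nodes { }, right has 4 {13, 24, 22, 14}.
    Root 22: left subtree has 2 nodes {13, 24}, right has 1 {14}.
      Root 24: left subtree has 1 node {13}, right has 0 { }.
  Root 17: left subtree has 4 nodes {6, 32, 19, 30}, right has 0 { }.
    Root 32: left subtree has 1 node {6}, right has 2 {19, 30}.
      Root 19: left subtree has 0 nodes { }, right has 1 {30}.

13 24 14 22 38 6 30 19 32 17 36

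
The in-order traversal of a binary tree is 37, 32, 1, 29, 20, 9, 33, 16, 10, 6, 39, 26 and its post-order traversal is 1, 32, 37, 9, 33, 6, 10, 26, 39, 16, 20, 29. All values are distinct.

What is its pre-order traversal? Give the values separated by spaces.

29 37 32 1 20 16 33 9 39 10 6 26

The last element of post-order is the root; it splits in-order into left and right subtrees.
Root 29: left subtree has 3 nodes {37, 32, 1}, right has 8 {20, 9, 33, 16, 10, 6, 39, 26}.
  Root 37: left subtree has 0 nodes { }, right has 2 {32, 1}.
    Root 32: left subtree has 0 nodes { }, right has 1 {1}.
  Root 20: left subtree has 0 nodes { }, right has 7 {9, 33, 16, 10, 6, 39, 26}.
    Root 16: left subtree has 2 nodes {9, 33}, right has 4 {10, 6, 39, 26}.
      Root 33: left subtree has 1 node {9}, right has 0 { }.
      Root 39: left subtree has 2 nodes {10, 6}, right has 1 {26}.
        Root 10: left subtree has 0 nodes { }, right has 1 {6}.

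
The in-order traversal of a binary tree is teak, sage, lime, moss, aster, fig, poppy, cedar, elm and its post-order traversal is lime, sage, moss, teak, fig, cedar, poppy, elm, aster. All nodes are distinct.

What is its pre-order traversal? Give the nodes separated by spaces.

The last element of post-order is the root; it splits in-order into left and right subtrees.
Root aster: left subtree has 4 nodes {teak, sage, lime, moss}, right has 4 {fig, poppy, cedar, elm}.
  Root teak: left subtree has 0 nodes { }, right has 3 {sage, lime, moss}.
    Root moss: left subtree has 2 nodes {sage, lime}, right has 0 { }.
      Root sage: left subtree has 0 nodes { }, right has 1 {lime}.
  Root elm: left subtree has 3 nodes {fig, poppy, cedar}, right has 0 { }.
    Root poppy: left subtree has 1 node {fig}, right has 1 {cedar}.

aster teak moss sage lime elm poppy fig cedar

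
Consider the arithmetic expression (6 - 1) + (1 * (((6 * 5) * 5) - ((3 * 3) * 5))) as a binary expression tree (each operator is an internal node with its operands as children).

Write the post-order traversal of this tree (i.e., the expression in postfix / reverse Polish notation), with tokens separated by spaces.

6 1 - 1 6 5 * 5 * 3 3 * 5 * - * +

Post-order on an expression tree gives postfix notation: for each operator, emit left operand, right operand, then the operator.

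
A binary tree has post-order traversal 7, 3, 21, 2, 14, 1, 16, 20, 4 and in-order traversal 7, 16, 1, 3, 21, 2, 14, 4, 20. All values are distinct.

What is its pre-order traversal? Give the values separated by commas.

4, 16, 7, 1, 14, 2, 21, 3, 20

The last element of post-order is the root; it splits in-order into left and right subtrees.
Root 4: left subtree has 7 nodes {7, 16, 1, 3, 21, 2, 14}, right has 1 {20}.
  Root 16: left subtree has 1 node {7}, right has 5 {1, 3, 21, 2, 14}.
    Root 1: left subtree has 0 nodes { }, right has 4 {3, 21, 2, 14}.
      Root 14: left subtree has 3 nodes {3, 21, 2}, right has 0 { }.
        Root 2: left subtree has 2 nodes {3, 21}, right has 0 { }.
          Root 21: left subtree has 1 node {3}, right has 0 { }.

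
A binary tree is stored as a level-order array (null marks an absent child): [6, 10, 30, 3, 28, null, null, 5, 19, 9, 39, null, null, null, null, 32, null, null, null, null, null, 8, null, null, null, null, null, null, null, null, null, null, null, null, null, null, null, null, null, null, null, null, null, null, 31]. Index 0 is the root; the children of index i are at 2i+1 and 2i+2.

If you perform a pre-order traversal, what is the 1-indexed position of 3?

3

Pre-order visits the node, then its left subtree, then its right subtree.
Visit 6.
At 6: go left to 10.
  Visit 10.
  At 10: go left to 3.
    Visit 3.
    At 3: go left to 5.
      Visit 5.
      At 5: go left to 32.
        32 is a leaf — visit 32.
      At 5: no right child.
    At 3: go right to 19.
      19 is a leaf — visit 19.
  At 10: go right to 28.
    Visit 28.
    At 28: go left to 9.
      9 is a leaf — visit 9.
    At 28: go right to 39.
      Visit 39.
      At 39: go left to 8.
        Visit 8.
        At 8: no left child.
        At 8: go right to 31.
          31 is a leaf — visit 31.
      At 39: no right child.
At 6: go right to 30.
  30 is a leaf — visit 30.
Full pre-order sequence: 6, 10, 3, 5, 32, 19, 28, 9, 39, 8, 31, 30.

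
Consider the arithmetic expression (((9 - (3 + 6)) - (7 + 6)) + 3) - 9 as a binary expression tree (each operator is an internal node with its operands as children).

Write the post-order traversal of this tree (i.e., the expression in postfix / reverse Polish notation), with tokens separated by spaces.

9 3 6 + - 7 6 + - 3 + 9 -

Post-order on an expression tree gives postfix notation: for each operator, emit left operand, right operand, then the operator.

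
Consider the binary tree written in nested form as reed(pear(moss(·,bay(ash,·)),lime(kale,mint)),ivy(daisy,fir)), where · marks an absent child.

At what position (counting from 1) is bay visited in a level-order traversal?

8

Level-order visits nodes level by level from the root, left to right within each level.
Level 0: reed
Level 1: pear, ivy
Level 2: moss, lime, daisy, fir
Level 3: bay, kale, mint
Level 4: ash
Full level-order sequence: reed, pear, ivy, moss, lime, daisy, fir, bay, kale, mint, ash.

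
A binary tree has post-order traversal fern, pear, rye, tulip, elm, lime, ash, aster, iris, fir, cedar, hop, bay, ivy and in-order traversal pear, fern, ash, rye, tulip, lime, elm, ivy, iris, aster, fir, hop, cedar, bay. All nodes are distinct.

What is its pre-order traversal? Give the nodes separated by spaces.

ivy ash pear fern lime tulip rye elm bay hop fir iris aster cedar

The last element of post-order is the root; it splits in-order into left and right subtrees.
Root ivy: left subtree has 7 nodes {pear, fern, ash, rye, tulip, lime, elm}, right has 6 {iris, aster, fir, hop, cedar, bay}.
  Root ash: left subtree has 2 nodes {pear, fern}, right has 4 {rye, tulip, lime, elm}.
    Root pear: left subtree has 0 nodes { }, right has 1 {fern}.
    Root lime: left subtree has 2 nodes {rye, tulip}, right has 1 {elm}.
      Root tulip: left subtree has 1 node {rye}, right has 0 { }.
  Root bay: left subtree has 5 nodes {iris, aster, fir, hop, cedar}, right has 0 { }.
    Root hop: left subtree has 3 nodes {iris, aster, fir}, right has 1 {cedar}.
      Root fir: left subtree has 2 nodes {iris, aster}, right has 0 { }.
        Root iris: left subtree has 0 nodes { }, right has 1 {aster}.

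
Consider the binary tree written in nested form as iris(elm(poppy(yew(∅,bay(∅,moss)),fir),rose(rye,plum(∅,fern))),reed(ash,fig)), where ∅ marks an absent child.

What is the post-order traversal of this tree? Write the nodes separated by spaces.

Post-order visits the left subtree, then the right subtree, then the node.
At iris: go left to elm.
  At elm: go left to poppy.
    At poppy: go left to yew.
      At yew: no left child.
      At yew: go right to bay.
        At bay: no left child.
        At bay: go right to moss.
          moss is a leaf — visit moss.
        Visit bay.
      Visit yew.
    At poppy: go right to fir.
      fir is a leaf — visit fir.
    Visit poppy.
  At elm: go right to rose.
    At rose: go left to rye.
      rye is a leaf — visit rye.
    At rose: go right to plum.
      At plum: no left child.
      At plum: go right to fern.
        fern is a leaf — visit fern.
      Visit plum.
    Visit rose.
  Visit elm.
At iris: go right to reed.
  At reed: go left to ash.
    ash is a leaf — visit ash.
  At reed: go right to fig.
    fig is a leaf — visit fig.
  Visit reed.
Visit iris.

moss bay yew fir poppy rye fern plum rose elm ash fig reed iris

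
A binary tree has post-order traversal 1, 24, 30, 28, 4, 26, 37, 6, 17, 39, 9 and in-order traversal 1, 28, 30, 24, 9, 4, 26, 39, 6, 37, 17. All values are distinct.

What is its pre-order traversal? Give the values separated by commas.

The last element of post-order is the root; it splits in-order into left and right subtrees.
Root 9: left subtree has 4 nodes {1, 28, 30, 24}, right has 6 {4, 26, 39, 6, 37, 17}.
  Root 28: left subtree has 1 node {1}, right has 2 {30, 24}.
    Root 30: left subtree has 0 nodes { }, right has 1 {24}.
  Root 39: left subtree has 2 nodes {4, 26}, right has 3 {6, 37, 17}.
    Root 26: left subtree has 1 node {4}, right has 0 { }.
    Root 17: left subtree has 2 nodes {6, 37}, right has 0 { }.
      Root 6: left subtree has 0 nodes { }, right has 1 {37}.

9, 28, 1, 30, 24, 39, 26, 4, 17, 6, 37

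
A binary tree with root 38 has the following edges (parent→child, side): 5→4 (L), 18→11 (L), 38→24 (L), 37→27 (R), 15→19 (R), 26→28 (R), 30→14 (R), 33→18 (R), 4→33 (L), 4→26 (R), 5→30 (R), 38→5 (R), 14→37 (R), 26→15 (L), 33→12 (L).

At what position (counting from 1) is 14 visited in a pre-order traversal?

Pre-order visits the node, then its left subtree, then its right subtree.
Visit 38.
At 38: go left to 24.
  24 is a leaf — visit 24.
At 38: go right to 5.
  Visit 5.
  At 5: go left to 4.
    Visit 4.
    At 4: go left to 33.
      Visit 33.
      At 33: go left to 12.
        12 is a leaf — visit 12.
      At 33: go right to 18.
        Visit 18.
        At 18: go left to 11.
          11 is a leaf — visit 11.
        At 18: no right child.
    At 4: go right to 26.
      Visit 26.
      At 26: go left to 15.
        Visit 15.
        At 15: no left child.
        At 15: go right to 19.
          19 is a leaf — visit 19.
      At 26: go right to 28.
        28 is a leaf — visit 28.
  At 5: go right to 30.
    Visit 30.
    At 30: no left child.
    At 30: go right to 14.
      Visit 14.
      At 14: no left child.
      At 14: go right to 37.
        Visit 37.
        At 37: no left child.
        At 37: go right to 27.
          27 is a leaf — visit 27.
Full pre-order sequence: 38, 24, 5, 4, 33, 12, 18, 11, 26, 15, 19, 28, 30, 14, 37, 27.

14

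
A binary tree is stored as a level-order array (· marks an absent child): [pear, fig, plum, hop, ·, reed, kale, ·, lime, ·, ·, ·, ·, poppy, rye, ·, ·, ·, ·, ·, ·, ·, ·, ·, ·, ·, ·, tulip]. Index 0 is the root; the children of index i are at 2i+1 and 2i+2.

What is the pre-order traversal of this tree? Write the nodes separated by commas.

Pre-order visits the node, then its left subtree, then its right subtree.
Visit pear.
At pear: go left to fig.
  Visit fig.
  At fig: go left to hop.
    Visit hop.
    At hop: no left child.
    At hop: go right to lime.
      lime is a leaf — visit lime.
  At fig: no right child.
At pear: go right to plum.
  Visit plum.
  At plum: go left to reed.
    reed is a leaf — visit reed.
  At plum: go right to kale.
    Visit kale.
    At kale: go left to poppy.
      Visit poppy.
      At poppy: go left to tulip.
        tulip is a leaf — visit tulip.
      At poppy: no right child.
    At kale: go right to rye.
      rye is a leaf — visit rye.

pear, fig, hop, lime, plum, reed, kale, poppy, tulip, rye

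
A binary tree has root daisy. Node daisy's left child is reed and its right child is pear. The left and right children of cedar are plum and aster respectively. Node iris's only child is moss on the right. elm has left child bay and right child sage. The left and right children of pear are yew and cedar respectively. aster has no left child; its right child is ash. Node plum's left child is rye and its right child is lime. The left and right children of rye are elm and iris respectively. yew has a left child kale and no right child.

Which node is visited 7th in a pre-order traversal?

plum

Pre-order visits the node, then its left subtree, then its right subtree.
Visit daisy.
At daisy: go left to reed.
  reed is a leaf — visit reed.
At daisy: go right to pear.
  Visit pear.
  At pear: go left to yew.
    Visit yew.
    At yew: go left to kale.
      kale is a leaf — visit kale.
    At yew: no right child.
  At pear: go right to cedar.
    Visit cedar.
    At cedar: go left to plum.
      Visit plum.
      At plum: go left to rye.
        Visit rye.
        At rye: go left to elm.
          Visit elm.
          At elm: go left to bay.
            bay is a leaf — visit bay.
          At elm: go right to sage.
            sage is a leaf — visit sage.
        At rye: go right to iris.
          Visit iris.
          At iris: no left child.
          At iris: go right to moss.
            moss is a leaf — visit moss.
      At plum: go right to lime.
        lime is a leaf — visit lime.
    At cedar: go right to aster.
      Visit aster.
      At aster: no left child.
      At aster: go right to ash.
        ash is a leaf — visit ash.
Full pre-order sequence: daisy, reed, pear, yew, kale, cedar, plum, rye, elm, bay, sage, iris, moss, lime, aster, ash.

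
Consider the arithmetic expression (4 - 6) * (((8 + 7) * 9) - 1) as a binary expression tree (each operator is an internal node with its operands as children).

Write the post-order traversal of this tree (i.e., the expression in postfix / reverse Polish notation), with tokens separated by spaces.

4 6 - 8 7 + 9 * 1 - *

Post-order on an expression tree gives postfix notation: for each operator, emit left operand, right operand, then the operator.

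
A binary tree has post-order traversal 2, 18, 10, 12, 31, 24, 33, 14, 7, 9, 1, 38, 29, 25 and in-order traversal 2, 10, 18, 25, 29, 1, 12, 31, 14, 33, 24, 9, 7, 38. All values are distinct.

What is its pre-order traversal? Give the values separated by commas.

25, 10, 2, 18, 29, 38, 1, 9, 14, 31, 12, 33, 24, 7

The last element of post-order is the root; it splits in-order into left and right subtrees.
Root 25: left subtree has 3 nodes {2, 10, 18}, right has 10 {29, 1, 12, 31, 14, 33, 24, 9, 7, 38}.
  Root 10: left subtree has 1 node {2}, right has 1 {18}.
  Root 29: left subtree has 0 nodes { }, right has 9 {1, 12, 31, 14, 33, 24, 9, 7, 38}.
    Root 38: left subtree has 8 nodes {1, 12, 31, 14, 33, 24, 9, 7}, right has 0 { }.
      Root 1: left subtree has 0 nodes { }, right has 7 {12, 31, 14, 33, 24, 9, 7}.
        Root 9: left subtree has 5 nodes {12, 31, 14, 33, 24}, right has 1 {7}.
          Root 14: left subtree has 2 nodes {12, 31}, right has 2 {33, 24}.
            Root 31: left subtree has 1 node {12}, right has 0 { }.
            Root 33: left subtree has 0 nodes { }, right has 1 {24}.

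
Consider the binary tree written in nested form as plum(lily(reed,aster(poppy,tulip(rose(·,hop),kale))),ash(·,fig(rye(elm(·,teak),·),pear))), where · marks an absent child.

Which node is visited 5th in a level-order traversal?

aster

Level-order visits nodes level by level from the root, left to right within each level.
Level 0: plum
Level 1: lily, ash
Level 2: reed, aster, fig
Level 3: poppy, tulip, rye, pear
Level 4: rose, kale, elm
Level 5: hop, teak
Full level-order sequence: plum, lily, ash, reed, aster, fig, poppy, tulip, rye, pear, rose, kale, elm, hop, teak.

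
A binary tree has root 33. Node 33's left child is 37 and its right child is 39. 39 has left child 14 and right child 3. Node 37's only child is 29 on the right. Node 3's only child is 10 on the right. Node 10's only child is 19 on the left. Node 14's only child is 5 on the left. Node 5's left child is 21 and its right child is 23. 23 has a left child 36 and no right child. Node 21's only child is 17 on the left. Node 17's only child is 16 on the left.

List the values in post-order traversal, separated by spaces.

29 37 16 17 21 36 23 5 14 19 10 3 39 33

Post-order visits the left subtree, then the right subtree, then the node.
At 33: go left to 37.
  At 37: no left child.
  At 37: go right to 29.
    29 is a leaf — visit 29.
  Visit 37.
At 33: go right to 39.
  At 39: go left to 14.
    At 14: go left to 5.
      At 5: go left to 21.
        At 21: go left to 17.
          At 17: go left to 16.
            16 is a leaf — visit 16.
          At 17: no right child.
          Visit 17.
        At 21: no right child.
        Visit 21.
      At 5: go right to 23.
        At 23: go left to 36.
          36 is a leaf — visit 36.
        At 23: no right child.
        Visit 23.
      Visit 5.
    At 14: no right child.
    Visit 14.
  At 39: go right to 3.
    At 3: no left child.
    At 3: go right to 10.
      At 10: go left to 19.
        19 is a leaf — visit 19.
      At 10: no right child.
      Visit 10.
    Visit 3.
  Visit 39.
Visit 33.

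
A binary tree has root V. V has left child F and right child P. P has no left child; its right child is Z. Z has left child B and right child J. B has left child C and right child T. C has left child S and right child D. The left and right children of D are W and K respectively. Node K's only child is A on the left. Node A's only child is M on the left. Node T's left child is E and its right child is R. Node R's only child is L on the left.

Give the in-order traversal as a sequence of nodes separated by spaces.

F V P S C W D M A K B E T L R Z J

In-order visits the left subtree, then the node, then the right subtree.
At V: go left to F.
  F is a leaf — visit F.
Visit V.
At V: go right to P.
  At P: no left child.
  Visit P.
  At P: go right to Z.
    At Z: go left to B.
      At B: go left to C.
        At C: go left to S.
          S is a leaf — visit S.
        Visit C.
        At C: go right to D.
          At D: go left to W.
            W is a leaf — visit W.
          Visit D.
          At D: go right to K.
            At K: go left to A.
              At A: go left to M.
                M is a leaf — visit M.
              Visit A.
              At A: no right child.
            Visit K.
            At K: no right child.
      Visit B.
      At B: go right to T.
        At T: go left to E.
          E is a leaf — visit E.
        Visit T.
        At T: go right to R.
          At R: go left to L.
            L is a leaf — visit L.
          Visit R.
          At R: no right child.
    Visit Z.
    At Z: go right to J.
      J is a leaf — visit J.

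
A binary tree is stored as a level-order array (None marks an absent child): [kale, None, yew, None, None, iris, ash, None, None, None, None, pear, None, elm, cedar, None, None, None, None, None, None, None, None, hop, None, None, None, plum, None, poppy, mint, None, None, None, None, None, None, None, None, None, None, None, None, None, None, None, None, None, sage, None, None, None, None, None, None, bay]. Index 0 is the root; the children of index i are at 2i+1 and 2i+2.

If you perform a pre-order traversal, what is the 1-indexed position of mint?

Pre-order visits the node, then its left subtree, then its right subtree.
Visit kale.
At kale: no left child.
At kale: go right to yew.
  Visit yew.
  At yew: go left to iris.
    Visit iris.
    At iris: go left to pear.
      Visit pear.
      At pear: go left to hop.
        Visit hop.
        At hop: no left child.
        At hop: go right to sage.
          sage is a leaf — visit sage.
      At pear: no right child.
    At iris: no right child.
  At yew: go right to ash.
    Visit ash.
    At ash: go left to elm.
      Visit elm.
      At elm: go left to plum.
        Visit plum.
        At plum: go left to bay.
          bay is a leaf — visit bay.
        At plum: no right child.
      At elm: no right child.
    At ash: go right to cedar.
      Visit cedar.
      At cedar: go left to poppy.
        poppy is a leaf — visit poppy.
      At cedar: go right to mint.
        mint is a leaf — visit mint.
Full pre-order sequence: kale, yew, iris, pear, hop, sage, ash, elm, plum, bay, cedar, poppy, mint.

13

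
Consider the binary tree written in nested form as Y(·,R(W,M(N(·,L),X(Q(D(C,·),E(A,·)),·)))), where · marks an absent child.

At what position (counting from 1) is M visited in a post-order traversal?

10

Post-order visits the left subtree, then the right subtree, then the node.
At Y: no left child.
At Y: go right to R.
  At R: go left to W.
    W is a leaf — visit W.
  At R: go right to M.
    At M: go left to N.
      At N: no left child.
      At N: go right to L.
        L is a leaf — visit L.
      Visit N.
    At M: go right to X.
      At X: go left to Q.
        At Q: go left to D.
          At D: go left to C.
            C is a leaf — visit C.
          At D: no right child.
          Visit D.
        At Q: go right to E.
          At E: go left to A.
            A is a leaf — visit A.
          At E: no right child.
          Visit E.
        Visit Q.
      At X: no right child.
      Visit X.
    Visit M.
  Visit R.
Visit Y.
Full post-order sequence: W, L, N, C, D, A, E, Q, X, M, R, Y.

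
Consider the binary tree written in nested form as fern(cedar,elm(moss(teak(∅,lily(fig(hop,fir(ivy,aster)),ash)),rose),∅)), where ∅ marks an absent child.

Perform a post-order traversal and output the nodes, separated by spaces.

cedar hop ivy aster fir fig ash lily teak rose moss elm fern

Post-order visits the left subtree, then the right subtree, then the node.
At fern: go left to cedar.
  cedar is a leaf — visit cedar.
At fern: go right to elm.
  At elm: go left to moss.
    At moss: go left to teak.
      At teak: no left child.
      At teak: go right to lily.
        At lily: go left to fig.
          At fig: go left to hop.
            hop is a leaf — visit hop.
          At fig: go right to fir.
            At fir: go left to ivy.
              ivy is a leaf — visit ivy.
            At fir: go right to aster.
              aster is a leaf — visit aster.
            Visit fir.
          Visit fig.
        At lily: go right to ash.
          ash is a leaf — visit ash.
        Visit lily.
      Visit teak.
    At moss: go right to rose.
      rose is a leaf — visit rose.
    Visit moss.
  At elm: no right child.
  Visit elm.
Visit fern.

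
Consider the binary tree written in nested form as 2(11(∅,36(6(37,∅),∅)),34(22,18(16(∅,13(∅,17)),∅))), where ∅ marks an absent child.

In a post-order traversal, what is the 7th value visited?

Post-order visits the left subtree, then the right subtree, then the node.
At 2: go left to 11.
  At 11: no left child.
  At 11: go right to 36.
    At 36: go left to 6.
      At 6: go left to 37.
        37 is a leaf — visit 37.
      At 6: no right child.
      Visit 6.
    At 36: no right child.
    Visit 36.
  Visit 11.
At 2: go right to 34.
  At 34: go left to 22.
    22 is a leaf — visit 22.
  At 34: go right to 18.
    At 18: go left to 16.
      At 16: no left child.
      At 16: go right to 13.
        At 13: no left child.
        At 13: go right to 17.
          17 is a leaf — visit 17.
        Visit 13.
      Visit 16.
    At 18: no right child.
    Visit 18.
  Visit 34.
Visit 2.
Full post-order sequence: 37, 6, 36, 11, 22, 17, 13, 16, 18, 34, 2.

13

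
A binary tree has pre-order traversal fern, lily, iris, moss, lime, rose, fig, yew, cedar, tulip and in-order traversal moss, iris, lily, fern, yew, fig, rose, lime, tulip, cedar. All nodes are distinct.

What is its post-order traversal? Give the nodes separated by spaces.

The first element of pre-order is the root; it splits in-order into left and right subtrees.
Root fern: left subtree has 3 nodes {moss, iris, lily}, right has 6 {yew, fig, rose, lime, tulip, cedar}.
  Root lily: left subtree has 2 nodes {moss, iris}, right has 0 { }.
    Root iris: left subtree has 1 node {moss}, right has 0 { }.
  Root lime: left subtree has 3 nodes {yew, fig, rose}, right has 2 {tulip, cedar}.
    Root rose: left subtree has 2 nodes {yew, fig}, right has 0 { }.
      Root fig: left subtree has 1 node {yew}, right has 0 { }.
    Root cedar: left subtree has 1 node {tulip}, right has 0 { }.

moss iris lily yew fig rose tulip cedar lime fern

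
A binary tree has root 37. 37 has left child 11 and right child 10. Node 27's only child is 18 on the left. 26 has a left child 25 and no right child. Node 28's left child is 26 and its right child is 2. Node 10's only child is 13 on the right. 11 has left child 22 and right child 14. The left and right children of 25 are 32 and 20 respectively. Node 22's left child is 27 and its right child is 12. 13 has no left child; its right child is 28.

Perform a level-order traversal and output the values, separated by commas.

Level-order visits nodes level by level from the root, left to right within each level.
Level 0: 37
Level 1: 11, 10
Level 2: 22, 14, 13
Level 3: 27, 12, 28
Level 4: 18, 26, 2
Level 5: 25
Level 6: 32, 20

37, 11, 10, 22, 14, 13, 27, 12, 28, 18, 26, 2, 25, 32, 20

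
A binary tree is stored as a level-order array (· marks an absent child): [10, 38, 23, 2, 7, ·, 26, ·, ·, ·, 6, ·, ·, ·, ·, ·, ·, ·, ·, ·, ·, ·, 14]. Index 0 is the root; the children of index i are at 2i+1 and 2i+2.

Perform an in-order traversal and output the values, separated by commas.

In-order visits the left subtree, then the node, then the right subtree.
At 10: go left to 38.
  At 38: go left to 2.
    2 is a leaf — visit 2.
  Visit 38.
  At 38: go right to 7.
    At 7: no left child.
    Visit 7.
    At 7: go right to 6.
      At 6: no left child.
      Visit 6.
      At 6: go right to 14.
        14 is a leaf — visit 14.
Visit 10.
At 10: go right to 23.
  At 23: no left child.
  Visit 23.
  At 23: go right to 26.
    26 is a leaf — visit 26.

2, 38, 7, 6, 14, 10, 23, 26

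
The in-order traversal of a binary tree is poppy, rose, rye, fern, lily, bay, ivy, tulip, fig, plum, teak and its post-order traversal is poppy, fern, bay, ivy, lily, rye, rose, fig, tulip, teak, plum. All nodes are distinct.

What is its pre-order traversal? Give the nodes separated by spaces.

The last element of post-order is the root; it splits in-order into left and right subtrees.
Root plum: left subtree has 9 nodes {poppy, rose, rye, fern, lily, bay, ivy, tulip, fig}, right has 1 {teak}.
  Root tulip: left subtree has 7 nodes {poppy, rose, rye, fern, lily, bay, ivy}, right has 1 {fig}.
    Root rose: left subtree has 1 node {poppy}, right has 5 {rye, fern, lily, bay, ivy}.
      Root rye: left subtree has 0 nodes { }, right has 4 {fern, lily, bay, ivy}.
        Root lily: left subtree has 1 node {fern}, right has 2 {bay, ivy}.
          Root ivy: left subtree has 1 node {bay}, right has 0 { }.

plum tulip rose poppy rye lily fern ivy bay fig teak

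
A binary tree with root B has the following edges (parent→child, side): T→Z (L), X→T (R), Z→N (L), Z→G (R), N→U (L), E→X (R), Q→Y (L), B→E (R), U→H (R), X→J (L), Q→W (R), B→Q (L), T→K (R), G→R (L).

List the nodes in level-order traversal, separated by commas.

Level-order visits nodes level by level from the root, left to right within each level.
Level 0: B
Level 1: Q, E
Level 2: Y, W, X
Level 3: J, T
Level 4: Z, K
Level 5: N, G
Level 6: U, R
Level 7: H

B, Q, E, Y, W, X, J, T, Z, K, N, G, U, R, H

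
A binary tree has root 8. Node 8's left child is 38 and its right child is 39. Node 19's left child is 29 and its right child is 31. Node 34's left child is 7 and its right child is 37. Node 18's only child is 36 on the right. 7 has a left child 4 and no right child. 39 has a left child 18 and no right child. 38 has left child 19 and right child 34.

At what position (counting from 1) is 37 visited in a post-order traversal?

Post-order visits the left subtree, then the right subtree, then the node.
At 8: go left to 38.
  At 38: go left to 19.
    At 19: go left to 29.
      29 is a leaf — visit 29.
    At 19: go right to 31.
      31 is a leaf — visit 31.
    Visit 19.
  At 38: go right to 34.
    At 34: go left to 7.
      At 7: go left to 4.
        4 is a leaf — visit 4.
      At 7: no right child.
      Visit 7.
    At 34: go right to 37.
      37 is a leaf — visit 37.
    Visit 34.
  Visit 38.
At 8: go right to 39.
  At 39: go left to 18.
    At 18: no left child.
    At 18: go right to 36.
      36 is a leaf — visit 36.
    Visit 18.
  At 39: no right child.
  Visit 39.
Visit 8.
Full post-order sequence: 29, 31, 19, 4, 7, 37, 34, 38, 36, 18, 39, 8.

6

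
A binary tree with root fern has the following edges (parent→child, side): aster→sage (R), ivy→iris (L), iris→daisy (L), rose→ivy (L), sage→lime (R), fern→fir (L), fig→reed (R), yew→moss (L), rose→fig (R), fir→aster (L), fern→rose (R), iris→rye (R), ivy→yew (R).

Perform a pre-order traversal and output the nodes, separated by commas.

fern, fir, aster, sage, lime, rose, ivy, iris, daisy, rye, yew, moss, fig, reed

Pre-order visits the node, then its left subtree, then its right subtree.
Visit fern.
At fern: go left to fir.
  Visit fir.
  At fir: go left to aster.
    Visit aster.
    At aster: no left child.
    At aster: go right to sage.
      Visit sage.
      At sage: no left child.
      At sage: go right to lime.
        lime is a leaf — visit lime.
  At fir: no right child.
At fern: go right to rose.
  Visit rose.
  At rose: go left to ivy.
    Visit ivy.
    At ivy: go left to iris.
      Visit iris.
      At iris: go left to daisy.
        daisy is a leaf — visit daisy.
      At iris: go right to rye.
        rye is a leaf — visit rye.
    At ivy: go right to yew.
      Visit yew.
      At yew: go left to moss.
        moss is a leaf — visit moss.
      At yew: no right child.
  At rose: go right to fig.
    Visit fig.
    At fig: no left child.
    At fig: go right to reed.
      reed is a leaf — visit reed.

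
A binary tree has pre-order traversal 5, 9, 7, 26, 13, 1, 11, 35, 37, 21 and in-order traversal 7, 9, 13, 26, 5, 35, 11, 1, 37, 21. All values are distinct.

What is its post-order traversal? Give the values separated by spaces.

The first element of pre-order is the root; it splits in-order into left and right subtrees.
Root 5: left subtree has 4 nodes {7, 9, 13, 26}, right has 5 {35, 11, 1, 37, 21}.
  Root 9: left subtree has 1 node {7}, right has 2 {13, 26}.
    Root 26: left subtree has 1 node {13}, right has 0 { }.
  Root 1: left subtree has 2 nodes {35, 11}, right has 2 {37, 21}.
    Root 11: left subtree has 1 node {35}, right has 0 { }.
    Root 37: left subtree has 0 nodes { }, right has 1 {21}.

7 13 26 9 35 11 21 37 1 5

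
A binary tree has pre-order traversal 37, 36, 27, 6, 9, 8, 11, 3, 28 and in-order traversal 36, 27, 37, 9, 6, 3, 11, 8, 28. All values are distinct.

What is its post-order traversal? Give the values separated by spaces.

The first element of pre-order is the root; it splits in-order into left and right subtrees.
Root 37: left subtree has 2 nodes {36, 27}, right has 6 {9, 6, 3, 11, 8, 28}.
  Root 36: left subtree has 0 nodes { }, right has 1 {27}.
  Root 6: left subtree has 1 node {9}, right has 4 {3, 11, 8, 28}.
    Root 8: left subtree has 2 nodes {3, 11}, right has 1 {28}.
      Root 11: left subtree has 1 node {3}, right has 0 { }.

27 36 9 3 11 28 8 6 37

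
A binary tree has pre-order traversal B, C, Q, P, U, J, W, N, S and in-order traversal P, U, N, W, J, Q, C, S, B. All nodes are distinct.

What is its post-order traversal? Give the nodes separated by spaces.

The first element of pre-order is the root; it splits in-order into left and right subtrees.
Root B: left subtree has 8 nodes {P, U, N, W, J, Q, C, S}, right has 0 { }.
  Root C: left subtree has 6 nodes {P, U, N, W, J, Q}, right has 1 {S}.
    Root Q: left subtree has 5 nodes {P, U, N, W, J}, right has 0 { }.
      Root P: left subtree has 0 nodes { }, right has 4 {U, N, W, J}.
        Root U: left subtree has 0 nodes { }, right has 3 {N, W, J}.
          Root J: left subtree has 2 nodes {N, W}, right has 0 { }.
            Root W: left subtree has 1 node {N}, right has 0 { }.

N W J U P Q S C B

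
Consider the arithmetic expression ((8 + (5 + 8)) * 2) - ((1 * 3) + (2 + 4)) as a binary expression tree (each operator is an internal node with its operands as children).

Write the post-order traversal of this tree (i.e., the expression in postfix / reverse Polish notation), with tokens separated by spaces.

Post-order on an expression tree gives postfix notation: for each operator, emit left operand, right operand, then the operator.

8 5 8 + + 2 * 1 3 * 2 4 + + -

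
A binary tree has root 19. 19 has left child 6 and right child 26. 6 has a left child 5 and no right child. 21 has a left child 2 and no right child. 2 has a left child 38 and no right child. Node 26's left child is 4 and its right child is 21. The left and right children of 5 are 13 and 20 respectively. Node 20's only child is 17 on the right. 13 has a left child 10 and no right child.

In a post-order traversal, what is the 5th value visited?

5

Post-order visits the left subtree, then the right subtree, then the node.
At 19: go left to 6.
  At 6: go left to 5.
    At 5: go left to 13.
      At 13: go left to 10.
        10 is a leaf — visit 10.
      At 13: no right child.
      Visit 13.
    At 5: go right to 20.
      At 20: no left child.
      At 20: go right to 17.
        17 is a leaf — visit 17.
      Visit 20.
    Visit 5.
  At 6: no right child.
  Visit 6.
At 19: go right to 26.
  At 26: go left to 4.
    4 is a leaf — visit 4.
  At 26: go right to 21.
    At 21: go left to 2.
      At 2: go left to 38.
        38 is a leaf — visit 38.
      At 2: no right child.
      Visit 2.
    At 21: no right child.
    Visit 21.
  Visit 26.
Visit 19.
Full post-order sequence: 10, 13, 17, 20, 5, 6, 4, 38, 2, 21, 26, 19.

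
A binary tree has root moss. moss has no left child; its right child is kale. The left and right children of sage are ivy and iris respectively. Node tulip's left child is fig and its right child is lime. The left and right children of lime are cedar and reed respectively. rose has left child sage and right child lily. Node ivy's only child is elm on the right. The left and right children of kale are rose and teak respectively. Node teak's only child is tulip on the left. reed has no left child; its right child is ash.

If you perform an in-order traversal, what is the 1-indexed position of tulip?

In-order visits the left subtree, then the node, then the right subtree.
At moss: no left child.
Visit moss.
At moss: go right to kale.
  At kale: go left to rose.
    At rose: go left to sage.
      At sage: go left to ivy.
        At ivy: no left child.
        Visit ivy.
        At ivy: go right to elm.
          elm is a leaf — visit elm.
      Visit sage.
      At sage: go right to iris.
        iris is a leaf — visit iris.
    Visit rose.
    At rose: go right to lily.
      lily is a leaf — visit lily.
  Visit kale.
  At kale: go right to teak.
    At teak: go left to tulip.
      At tulip: go left to fig.
        fig is a leaf — visit fig.
      Visit tulip.
      At tulip: go right to lime.
        At lime: go left to cedar.
          cedar is a leaf — visit cedar.
        Visit lime.
        At lime: go right to reed.
          At reed: no left child.
          Visit reed.
          At reed: go right to ash.
            ash is a leaf — visit ash.
    Visit teak.
    At teak: no right child.
Full in-order sequence: moss, ivy, elm, sage, iris, rose, lily, kale, fig, tulip, cedar, lime, reed, ash, teak.

10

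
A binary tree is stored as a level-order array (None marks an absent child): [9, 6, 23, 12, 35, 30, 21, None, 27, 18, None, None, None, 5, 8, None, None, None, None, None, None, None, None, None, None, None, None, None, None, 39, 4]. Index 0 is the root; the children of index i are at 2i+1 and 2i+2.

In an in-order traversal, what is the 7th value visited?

30

In-order visits the left subtree, then the node, then the right subtree.
At 9: go left to 6.
  At 6: go left to 12.
    At 12: no left child.
    Visit 12.
    At 12: go right to 27.
      27 is a leaf — visit 27.
  Visit 6.
  At 6: go right to 35.
    At 35: go left to 18.
      18 is a leaf — visit 18.
    Visit 35.
    At 35: no right child.
Visit 9.
At 9: go right to 23.
  At 23: go left to 30.
    30 is a leaf — visit 30.
  Visit 23.
  At 23: go right to 21.
    At 21: go left to 5.
      5 is a leaf — visit 5.
    Visit 21.
    At 21: go right to 8.
      At 8: go left to 39.
        39 is a leaf — visit 39.
      Visit 8.
      At 8: go right to 4.
        4 is a leaf — visit 4.
Full in-order sequence: 12, 27, 6, 18, 35, 9, 30, 23, 5, 21, 39, 8, 4.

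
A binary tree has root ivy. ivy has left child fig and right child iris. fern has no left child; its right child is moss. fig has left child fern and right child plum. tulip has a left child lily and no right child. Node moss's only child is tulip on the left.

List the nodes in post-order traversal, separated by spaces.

Post-order visits the left subtree, then the right subtree, then the node.
At ivy: go left to fig.
  At fig: go left to fern.
    At fern: no left child.
    At fern: go right to moss.
      At moss: go left to tulip.
        At tulip: go left to lily.
          lily is a leaf — visit lily.
        At tulip: no right child.
        Visit tulip.
      At moss: no right child.
      Visit moss.
    Visit fern.
  At fig: go right to plum.
    plum is a leaf — visit plum.
  Visit fig.
At ivy: go right to iris.
  iris is a leaf — visit iris.
Visit ivy.

lily tulip moss fern plum fig iris ivy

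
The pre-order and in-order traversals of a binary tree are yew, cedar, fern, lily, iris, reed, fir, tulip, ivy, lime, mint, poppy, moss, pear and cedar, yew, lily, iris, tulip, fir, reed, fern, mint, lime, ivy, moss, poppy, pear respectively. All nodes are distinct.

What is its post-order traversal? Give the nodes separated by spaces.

The first element of pre-order is the root; it splits in-order into left and right subtrees.
Root yew: left subtree has 1 node {cedar}, right has 12 {lily, iris, tulip, fir, reed, fern, mint, lime, ivy, moss, poppy, pear}.
  Root fern: left subtree has 5 nodes {lily, iris, tulip, fir, reed}, right has 6 {mint, lime, ivy, moss, poppy, pear}.
    Root lily: left subtree has 0 nodes { }, right has 4 {iris, tulip, fir, reed}.
      Root iris: left subtree has 0 nodes { }, right has 3 {tulip, fir, reed}.
        Root reed: left subtree has 2 nodes {tulip, fir}, right has 0 { }.
          Root fir: left subtree has 1 node {tulip}, right has 0 { }.
    Root ivy: left subtree has 2 nodes {mint, lime}, right has 3 {moss, poppy, pear}.
      Root lime: left subtree has 1 node {mint}, right has 0 { }.
      Root poppy: left subtree has 1 node {moss}, right has 1 {pear}.

cedar tulip fir reed iris lily mint lime moss pear poppy ivy fern yew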